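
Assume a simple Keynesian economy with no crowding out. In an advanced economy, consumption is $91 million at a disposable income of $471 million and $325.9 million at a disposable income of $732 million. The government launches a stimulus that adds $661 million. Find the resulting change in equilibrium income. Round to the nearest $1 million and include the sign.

+$6,610 million

MPC = ΔC/ΔYd = (325.9 − 91)/(732 − 471) = 234.9/261 = 0.9.
Expenditure multiplier = 1/(1 − MPC) = 1/(1 − 0.9) = 1/0.1 = 10.
ΔY = k × ΔG = (+$661 million) / 0.1 = +$6,610 million.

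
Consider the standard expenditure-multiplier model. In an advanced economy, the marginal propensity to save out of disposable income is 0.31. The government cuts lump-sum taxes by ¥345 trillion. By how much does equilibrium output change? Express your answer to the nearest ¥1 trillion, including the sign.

+¥768 trillion

MPC = 1 − MPS = 1 − 0.31 = 0.69.
A lump-sum tax change of −¥345 trillion shifts disposable income by +¥345 trillion; first-round consumption changes by −c × ΔT = −0.69 × (−¥345 trillion) = +¥238.05 trillion.
Expenditure multiplier = 1/(1 − MPC) = 1/(1 − 0.69) = 1/0.31 ≈ 3.226.
The tax multiplier is −c × k ≈ −2.226, so ΔY = k × (−c·ΔT) = (+¥238.05 trillion) / 0.31 ≈ +¥768 trillion.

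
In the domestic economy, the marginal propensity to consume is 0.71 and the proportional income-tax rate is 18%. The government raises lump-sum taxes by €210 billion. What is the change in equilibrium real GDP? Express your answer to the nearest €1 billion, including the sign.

−€357 billion

A lump-sum tax change of +€210 billion shifts disposable income by −€210 billion; first-round consumption changes by −c × ΔT = −0.71 × (+€210 billion) = −€149.1 billion.
Expenditure multiplier = 1/(1 − c(1−t)) = 1/(1 − 0.71×0.82) = 1/0.4178 ≈ 2.393.
The tax multiplier is −c × k ≈ −1.699, so ΔY = k × (−c·ΔT) = (−€149.1 billion) / 0.4178 ≈ −€357 billion.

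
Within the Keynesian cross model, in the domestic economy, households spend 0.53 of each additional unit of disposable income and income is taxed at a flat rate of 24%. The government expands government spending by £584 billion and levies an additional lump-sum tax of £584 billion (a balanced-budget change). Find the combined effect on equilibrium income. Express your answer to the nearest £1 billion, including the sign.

+£460 billion

Expenditure multiplier = 1/(1 − c(1−t)) = 1/(1 − 0.53×0.76) = 1/0.5972 ≈ 1.674.
ΔG contributes k·ΔG = (+£584 billion) / 0.5972 ≈ +£977.9 billion.
ΔT of +£584 billion changes first-round spending by −c·ΔT = −£309.52 billion, contributing k·(−c·ΔT) = (−£309.52 billion) / 0.5972 ≈ −£518.3 billion.
Net ΔY = k(ΔG − c·ΔT) = (+£274.48 billion) / 0.5972 ≈ +£460 billion.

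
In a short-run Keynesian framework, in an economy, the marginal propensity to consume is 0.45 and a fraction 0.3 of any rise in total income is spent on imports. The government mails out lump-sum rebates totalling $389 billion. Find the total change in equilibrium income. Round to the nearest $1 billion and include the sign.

A lump-sum tax change of −$389 billion shifts disposable income by +$389 billion; first-round consumption changes by −c × ΔT = −0.45 × (−$389 billion) = +$175.05 billion.
Expenditure multiplier = 1/(1 − c + m) = 1/(1 − 0.45 + 0.3) = 1/0.85 ≈ 1.176.
The tax multiplier is −c × k ≈ −0.529, so ΔY = k × (−c·ΔT) = (+$175.05 billion) / 0.85 ≈ +$206 billion.

+$206 billion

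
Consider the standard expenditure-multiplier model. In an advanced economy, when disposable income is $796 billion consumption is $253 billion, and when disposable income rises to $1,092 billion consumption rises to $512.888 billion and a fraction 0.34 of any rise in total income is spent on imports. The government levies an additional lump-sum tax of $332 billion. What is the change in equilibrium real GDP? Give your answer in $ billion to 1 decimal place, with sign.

−$630.9 billion

MPC = ΔC/ΔYd = (512.888 − 253)/(1,092 − 796) = 259.888/296 = 0.878.
A lump-sum tax change of +$332 billion shifts disposable income by −$332 billion; first-round consumption changes by −c × ΔT = −0.878 × (+$332 billion) = −$291.496 billion.
Expenditure multiplier = 1/(1 − c + m) = 1/(1 − 0.878 + 0.34) = 1/0.462 ≈ 2.165.
The tax multiplier is −c × k ≈ −1.9, so ΔY = k × (−c·ΔT) = (−$291.496 billion) / 0.462 ≈ −$630.9 billion.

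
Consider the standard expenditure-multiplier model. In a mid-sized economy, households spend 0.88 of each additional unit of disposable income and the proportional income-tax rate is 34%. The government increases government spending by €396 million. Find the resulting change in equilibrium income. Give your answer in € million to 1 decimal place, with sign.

Expenditure multiplier = 1/(1 − c(1−t)) = 1/(1 − 0.88×0.66) = 1/0.4192 ≈ 2.385.
ΔY = k × ΔG = (+€396 million) / 0.4192 ≈ +€944.7 million.

+€944.7 million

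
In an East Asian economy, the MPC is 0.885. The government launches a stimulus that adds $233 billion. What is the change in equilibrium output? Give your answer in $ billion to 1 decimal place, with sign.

Expenditure multiplier = 1/(1 − MPC) = 1/(1 − 0.885) = 1/0.115 ≈ 8.696.
ΔY = k × ΔG = (+$233 billion) / 0.115 ≈ +$2,026.1 billion.

+$2,026.1 billion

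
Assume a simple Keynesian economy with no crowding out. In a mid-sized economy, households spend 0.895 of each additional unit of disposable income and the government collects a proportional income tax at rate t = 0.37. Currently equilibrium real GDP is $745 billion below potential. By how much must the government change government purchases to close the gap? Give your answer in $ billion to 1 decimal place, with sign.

Spending multiplier = 1/(1 − c(1−t)) = 1/(1 − 0.895×0.63) = 1/0.43615 ≈ 2.293.
Need ΔY = +$745 billion, so ΔG = ΔY/k = (+$745 billion) × 0.43615 ≈ +$324.9 billion.
The government should increase government purchases by $324.9 billion.

+$324.9 billion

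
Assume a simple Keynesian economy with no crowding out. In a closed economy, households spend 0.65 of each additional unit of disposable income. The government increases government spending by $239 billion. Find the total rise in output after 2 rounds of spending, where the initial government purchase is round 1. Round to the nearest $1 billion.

$394 billion

Round 1 adds ΔG = $239 billion; each later round is MPC = 0.65 times the previous.
After 2 rounds: 239 + 155.35 = ΔG·(1 − c^2)/(1 − c) = 239 × (1 − 0.4225)/0.35 ≈ $394 billion.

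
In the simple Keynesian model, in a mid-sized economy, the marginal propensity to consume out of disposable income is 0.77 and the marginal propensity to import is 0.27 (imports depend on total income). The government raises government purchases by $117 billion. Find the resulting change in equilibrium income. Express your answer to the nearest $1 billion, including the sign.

+$234 billion

Government-spending multiplier = 1/(1 − c + m) = 1/(1 − 0.77 + 0.27) = 1/0.5 = 2.
ΔY = k × ΔG = (+$117 billion) / 0.5 = +$234 billion.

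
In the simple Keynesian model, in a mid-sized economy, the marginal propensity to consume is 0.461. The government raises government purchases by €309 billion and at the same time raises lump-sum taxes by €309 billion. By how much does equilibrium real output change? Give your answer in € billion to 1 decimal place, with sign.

+€309.0 billion

Expenditure multiplier = 1/(1 − MPC) = 1/(1 − 0.461) = 1/0.539 ≈ 1.855.
ΔG contributes k·ΔG = (+€309 billion) / 0.539 ≈ +€573.3 billion.
ΔT of +€309 billion changes first-round spending by −c·ΔT = −€142.449 billion, contributing k·(−c·ΔT) = (−€142.449 billion) / 0.539 ≈ −€264.3 billion.
With ΔG = ΔT and no other leakages, the balanced-budget multiplier is 1, so ΔY = ΔG = +€309 billion.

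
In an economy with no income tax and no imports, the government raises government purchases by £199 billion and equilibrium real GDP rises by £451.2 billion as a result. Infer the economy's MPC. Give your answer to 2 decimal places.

Implied spending multiplier k = ΔY/ΔG = 451.2/199 ≈ 2.2673.
Since k = 1/(1 − MPC), MPC = 1 − 1/k = 1 − ΔG/ΔY = 1 − 199/451.2 ≈ 0.56.

0.56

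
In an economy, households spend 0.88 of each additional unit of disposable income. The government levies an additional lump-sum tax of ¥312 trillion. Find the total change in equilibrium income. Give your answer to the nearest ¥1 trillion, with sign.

−¥2,288 trillion

A lump-sum tax change of +¥312 trillion shifts disposable income by −¥312 trillion; first-round consumption changes by −c × ΔT = −0.88 × (+¥312 trillion) = −¥274.56 trillion.
Expenditure multiplier = 1/(1 − MPC) = 1/(1 − 0.88) = 1/0.12 ≈ 8.333.
The tax multiplier is −c × k ≈ −7.333, so ΔY = k × (−c·ΔT) = (−¥274.56 trillion) / 0.12 = −¥2,288 trillion.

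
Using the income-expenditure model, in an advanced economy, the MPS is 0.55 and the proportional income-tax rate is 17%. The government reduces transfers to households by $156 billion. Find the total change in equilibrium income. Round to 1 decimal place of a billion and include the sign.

−$112.1 billion

MPC = 1 − MPS = 1 − 0.55 = 0.45.
The transfer change shifts disposable income by −$156 billion, so first-round consumption changes by c·ΔTR = 0.45 × (−$156 billion) = −$70.2 billion.
Expenditure multiplier = 1/(1 − c(1−t)) = 1/(1 − 0.45×0.83) = 1/0.6265 ≈ 1.596.
The transfer multiplier is c × k ≈ 0.718, so ΔY = k × (c·ΔTR) = (−$70.2 billion) / 0.6265 ≈ −$112.1 billion.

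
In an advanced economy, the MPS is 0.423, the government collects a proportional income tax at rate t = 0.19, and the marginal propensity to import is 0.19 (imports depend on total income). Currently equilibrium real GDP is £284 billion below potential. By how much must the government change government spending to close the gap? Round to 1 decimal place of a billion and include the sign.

MPC = 1 − MPS = 1 − 0.423 = 0.577.
Spending multiplier = 1/(1 − c(1−t) + m) = 1/(1 − 0.577×0.81 + 0.19) = 1/0.72263 ≈ 1.384.
Need ΔY = +£284 billion, so ΔG = ΔY/k = (+£284 billion) × 0.72263 ≈ +£205.2 billion.
The government should increase government spending by £205.2 billion.

+£205.2 billion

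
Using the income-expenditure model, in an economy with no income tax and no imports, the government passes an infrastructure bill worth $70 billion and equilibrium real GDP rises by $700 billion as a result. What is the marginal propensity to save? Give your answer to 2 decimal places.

0.10

Implied spending multiplier k = ΔY/ΔG = 700/70 = 10.
Since k = 1/(1 − MPC), MPC = 1 − 1/k = 1 − ΔG/ΔY = 1 − 70/700 = 0.90.
MPS = 1 − MPC = 0.10.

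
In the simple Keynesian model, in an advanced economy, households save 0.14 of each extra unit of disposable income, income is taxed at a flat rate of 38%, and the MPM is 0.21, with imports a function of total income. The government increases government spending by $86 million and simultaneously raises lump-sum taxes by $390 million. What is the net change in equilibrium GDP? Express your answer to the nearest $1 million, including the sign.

−$368 million

MPC = 1 − MPS = 1 − 0.14 = 0.86.
Expenditure multiplier = 1/(1 − c(1−t) + m) = 1/(1 − 0.86×0.62 + 0.21) = 1/0.6768 ≈ 1.478.
ΔG contributes k·ΔG = (+$86 million) / 0.6768 ≈ +$127.1 million.
ΔT of +$390 million changes first-round spending by −c·ΔT = −$335.4 million, contributing k·(−c·ΔT) = (−$335.4 million) / 0.6768 ≈ −$495.6 million.
Net ΔY = k(ΔG − c·ΔT) = (−$249.4 million) / 0.6768 ≈ −$368 million.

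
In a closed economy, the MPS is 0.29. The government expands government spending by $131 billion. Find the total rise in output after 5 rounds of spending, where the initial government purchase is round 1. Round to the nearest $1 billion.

MPC = 1 − MPS = 1 − 0.29 = 0.71.
Round 1 adds ΔG = $131 billion; each later round is MPC = 0.71 times the previous.
After 5 rounds: 131 + 93.01 + 66.0371 + 46.886341 + 33.28930211 = ΔG·(1 − c^5)/(1 − c) = 131 × (1 − 0.1804229351)/0.29 ≈ $370 billion.

$370 billion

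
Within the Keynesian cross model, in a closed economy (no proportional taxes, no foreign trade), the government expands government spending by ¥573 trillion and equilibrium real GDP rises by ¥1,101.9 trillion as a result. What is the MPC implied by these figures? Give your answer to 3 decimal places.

Implied spending multiplier k = ΔY/ΔG = 1,101.9/573 ≈ 1.923.
Since k = 1/(1 − MPC), MPC = 1 − 1/k = 1 − ΔG/ΔY = 1 − 573/1,101.9 ≈ 0.480.

0.480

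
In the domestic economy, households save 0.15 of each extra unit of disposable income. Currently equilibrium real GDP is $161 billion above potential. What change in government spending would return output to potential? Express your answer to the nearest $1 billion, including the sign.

−$24 billion

MPC = 1 − MPS = 1 − 0.15 = 0.85.
Spending multiplier = 1/(1 − MPC) = 1/(1 − 0.85) = 1/0.15 ≈ 6.667.
Need ΔY = −$161 billion, so ΔG = ΔY/k = (−$161 billion) × 0.15 ≈ −$24 billion.
The government should cut government spending by $24 billion.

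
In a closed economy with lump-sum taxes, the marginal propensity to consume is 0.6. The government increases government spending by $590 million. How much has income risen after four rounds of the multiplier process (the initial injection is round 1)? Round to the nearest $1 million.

$1,284 million

Round 1 adds ΔG = $590 million; each later round is MPC = 0.6 times the previous.
After 4 rounds: 590 + 354 + 212.4 + 127.44 = ΔG·(1 − c^4)/(1 − c) = 590 × (1 − 0.1296)/0.4 ≈ $1,284 million.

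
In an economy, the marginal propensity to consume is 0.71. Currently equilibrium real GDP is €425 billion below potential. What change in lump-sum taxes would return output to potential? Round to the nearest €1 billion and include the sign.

Spending multiplier = 1/(1 − MPC) = 1/(1 − 0.71) = 1/0.29 ≈ 3.448.
Tax multiplier = −c·k = −0.71/0.29 ≈ −2.448. Need ΔY = +€425 billion, so ΔT = ΔY/(−c·k) = −(+€425 billion) × 0.29 / 0.71 ≈ −€174 billion.
The government should cut lump-sum taxes by €174 billion.

−€174 billion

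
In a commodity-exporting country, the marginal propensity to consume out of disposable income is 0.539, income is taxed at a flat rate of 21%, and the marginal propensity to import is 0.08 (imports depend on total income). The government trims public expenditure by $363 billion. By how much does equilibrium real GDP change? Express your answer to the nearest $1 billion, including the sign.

−$555 billion

Government-spending multiplier = 1/(1 − c(1−t) + m) = 1/(1 − 0.539×0.79 + 0.08) = 1/0.65419 ≈ 1.529.
ΔY = k × ΔG = (−$363 billion) / 0.65419 ≈ −$555 billion.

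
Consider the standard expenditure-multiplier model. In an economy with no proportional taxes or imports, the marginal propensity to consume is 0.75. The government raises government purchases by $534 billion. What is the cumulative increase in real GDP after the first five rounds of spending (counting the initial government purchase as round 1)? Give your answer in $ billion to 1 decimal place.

$1,629.1 billion

Round 1 adds ΔG = $534 billion; each later round is MPC = 0.75 times the previous.
After 5 rounds: 534 + 400.5 + 300.375 + 225.28125 + 168.9609375 = ΔG·(1 − c^5)/(1 − c) = 534 × (1 − 0.2373046875)/0.25 ≈ $1,629.1 billion.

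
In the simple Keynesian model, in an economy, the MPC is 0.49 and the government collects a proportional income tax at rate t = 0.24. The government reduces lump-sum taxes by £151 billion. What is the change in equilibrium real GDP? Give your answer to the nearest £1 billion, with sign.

A lump-sum tax change of −£151 billion shifts disposable income by +£151 billion; first-round consumption changes by −c × ΔT = −0.49 × (−£151 billion) = +£73.99 billion.
Expenditure multiplier = 1/(1 − c(1−t)) = 1/(1 − 0.49×0.76) = 1/0.6276 ≈ 1.593.
The tax multiplier is −c × k ≈ −0.781, so ΔY = k × (−c·ΔT) = (+£73.99 billion) / 0.6276 ≈ +£118 billion.

+£118 billion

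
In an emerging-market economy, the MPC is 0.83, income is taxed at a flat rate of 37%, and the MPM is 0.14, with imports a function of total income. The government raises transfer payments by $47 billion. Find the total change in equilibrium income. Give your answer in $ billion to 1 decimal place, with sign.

The transfer change shifts disposable income by +$47 billion, so first-round consumption changes by c·ΔTR = 0.83 × (+$47 billion) = +$39.01 billion.
Expenditure multiplier = 1/(1 − c(1−t) + m) = 1/(1 − 0.83×0.63 + 0.14) = 1/0.6171 ≈ 1.62.
The transfer multiplier is c × k ≈ 1.345, so ΔY = k × (c·ΔTR) = (+$39.01 billion) / 0.6171 ≈ +$63.2 billion.

+$63.2 billion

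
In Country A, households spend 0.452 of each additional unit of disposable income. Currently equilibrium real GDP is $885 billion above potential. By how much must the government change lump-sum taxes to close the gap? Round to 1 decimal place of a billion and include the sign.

+$1,073.0 billion

Spending multiplier = 1/(1 − MPC) = 1/(1 − 0.452) = 1/0.548 ≈ 1.825.
Tax multiplier = −c·k = −0.452/0.548 ≈ −0.825. Need ΔY = −$885 billion, so ΔT = ΔY/(−c·k) = −(−$885 billion) × 0.548 / 0.452 ≈ +$1,073 billion.
The government should raise lump-sum taxes by $1,073 billion.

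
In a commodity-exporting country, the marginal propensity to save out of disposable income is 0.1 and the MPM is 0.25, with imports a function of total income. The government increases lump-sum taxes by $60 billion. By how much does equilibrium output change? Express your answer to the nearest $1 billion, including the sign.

−$154 billion

MPC = 1 − MPS = 1 − 0.1 = 0.9.
A lump-sum tax change of +$60 billion shifts disposable income by −$60 billion; first-round consumption changes by −c × ΔT = −0.9 × (+$60 billion) = −$54 billion.
Expenditure multiplier = 1/(1 − c + m) = 1/(1 − 0.9 + 0.25) = 1/0.35 ≈ 2.857.
The tax multiplier is −c × k ≈ −2.571, so ΔY = k × (−c·ΔT) = (−$54 billion) / 0.35 ≈ −$154 billion.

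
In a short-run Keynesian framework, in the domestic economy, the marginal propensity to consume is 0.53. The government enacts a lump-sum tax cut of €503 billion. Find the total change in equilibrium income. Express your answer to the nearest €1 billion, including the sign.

+€567 billion

A lump-sum tax change of −€503 billion shifts disposable income by +€503 billion; first-round consumption changes by −c × ΔT = −0.53 × (−€503 billion) = +€266.59 billion.
Expenditure multiplier = 1/(1 − MPC) = 1/(1 − 0.53) = 1/0.47 ≈ 2.128.
The tax multiplier is −c × k ≈ −1.128, so ΔY = k × (−c·ΔT) = (+€266.59 billion) / 0.47 ≈ +€567 billion.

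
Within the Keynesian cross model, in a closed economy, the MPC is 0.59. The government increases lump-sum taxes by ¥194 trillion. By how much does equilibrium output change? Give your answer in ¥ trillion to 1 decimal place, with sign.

A lump-sum tax change of +¥194 trillion shifts disposable income by −¥194 trillion; first-round consumption changes by −c × ΔT = −0.59 × (+¥194 trillion) = −¥114.46 trillion.
Expenditure multiplier = 1/(1 − MPC) = 1/(1 − 0.59) = 1/0.41 ≈ 2.439.
The tax multiplier is −c × k ≈ −1.439, so ΔY = k × (−c·ΔT) = (−¥114.46 trillion) / 0.41 ≈ −¥279.2 trillion.

−¥279.2 trillion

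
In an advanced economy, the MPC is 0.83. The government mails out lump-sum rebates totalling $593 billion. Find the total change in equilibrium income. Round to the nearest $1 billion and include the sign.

+$2,895 billion

A lump-sum tax change of −$593 billion shifts disposable income by +$593 billion; first-round consumption changes by −c × ΔT = −0.83 × (−$593 billion) = +$492.19 billion.
Expenditure multiplier = 1/(1 − MPC) = 1/(1 − 0.83) = 1/0.17 ≈ 5.882.
The tax multiplier is −c × k ≈ −4.882, so ΔY = k × (−c·ΔT) = (+$492.19 billion) / 0.17 ≈ +$2,895 billion.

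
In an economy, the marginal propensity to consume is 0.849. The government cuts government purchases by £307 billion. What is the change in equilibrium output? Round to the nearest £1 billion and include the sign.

Government-spending multiplier = 1/(1 − MPC) = 1/(1 − 0.849) = 1/0.151 ≈ 6.623.
ΔY = k × ΔG = (−£307 billion) / 0.151 ≈ −£2,033 billion.

−£2,033 billion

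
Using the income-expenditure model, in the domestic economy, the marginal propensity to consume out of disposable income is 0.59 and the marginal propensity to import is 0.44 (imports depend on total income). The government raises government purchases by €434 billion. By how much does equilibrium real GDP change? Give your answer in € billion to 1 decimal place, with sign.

+€510.6 billion

Spending multiplier = 1/(1 − c + m) = 1/(1 − 0.59 + 0.44) = 1/0.85 ≈ 1.176.
ΔY = k × ΔG = (+€434 billion) / 0.85 ≈ +€510.6 billion.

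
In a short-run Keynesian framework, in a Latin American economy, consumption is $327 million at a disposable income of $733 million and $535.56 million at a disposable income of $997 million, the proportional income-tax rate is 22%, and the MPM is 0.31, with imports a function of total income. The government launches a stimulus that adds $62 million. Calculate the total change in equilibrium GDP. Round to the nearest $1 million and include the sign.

MPC = ΔC/ΔYd = (535.56 − 327)/(997 − 733) = 208.56/264 = 0.79.
Expenditure multiplier = 1/(1 − c(1−t) + m) = 1/(1 − 0.79×0.78 + 0.31) = 1/0.6938 ≈ 1.441.
ΔY = k × ΔG = (+$62 million) / 0.6938 ≈ +$89 million.

+$89 million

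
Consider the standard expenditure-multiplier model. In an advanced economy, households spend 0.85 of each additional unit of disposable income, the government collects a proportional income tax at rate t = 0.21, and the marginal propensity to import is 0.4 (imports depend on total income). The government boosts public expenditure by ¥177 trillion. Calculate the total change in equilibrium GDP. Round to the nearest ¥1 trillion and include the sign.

+¥243 trillion

Expenditure multiplier = 1/(1 − c(1−t) + m) = 1/(1 − 0.85×0.79 + 0.4) = 1/0.7285 ≈ 1.373.
ΔY = k × ΔG = (+¥177 trillion) / 0.7285 ≈ +¥243 trillion.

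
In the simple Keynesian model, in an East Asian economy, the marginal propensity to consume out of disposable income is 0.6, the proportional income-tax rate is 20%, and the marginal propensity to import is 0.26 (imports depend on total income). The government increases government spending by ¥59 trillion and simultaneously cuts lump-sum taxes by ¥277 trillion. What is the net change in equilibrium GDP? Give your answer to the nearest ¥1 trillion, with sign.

Expenditure multiplier = 1/(1 − c(1−t) + m) = 1/(1 − 0.6×0.8 + 0.26) = 1/0.78 ≈ 1.282.
ΔG contributes k·ΔG = (+¥59 trillion) / 0.78 ≈ +¥75.6 trillion.
ΔT of −¥277 trillion changes first-round spending by −c·ΔT = +¥166.2 trillion, contributing k·(−c·ΔT) = (+¥166.2 trillion) / 0.78 ≈ +¥213.1 trillion.
Net ΔY = k(ΔG − c·ΔT) = (+¥225.2 trillion) / 0.78 ≈ +¥289 trillion.

+¥289 trillion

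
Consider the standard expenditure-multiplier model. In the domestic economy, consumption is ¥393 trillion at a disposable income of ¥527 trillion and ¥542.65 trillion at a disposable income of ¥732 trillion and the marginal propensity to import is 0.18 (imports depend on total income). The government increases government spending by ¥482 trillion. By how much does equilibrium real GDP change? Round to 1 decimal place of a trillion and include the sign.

MPC = ΔC/ΔYd = (542.65 − 393)/(732 − 527) = 149.65/205 = 0.73.
Spending multiplier = 1/(1 − c + m) = 1/(1 − 0.73 + 0.18) = 1/0.45 ≈ 2.222.
ΔY = k × ΔG = (+¥482 trillion) / 0.45 ≈ +¥1,071.1 trillion.

+¥1,071.1 trillion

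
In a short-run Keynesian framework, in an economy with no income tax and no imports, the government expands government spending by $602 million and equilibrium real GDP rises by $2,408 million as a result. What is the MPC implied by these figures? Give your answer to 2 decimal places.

Implied spending multiplier k = ΔY/ΔG = 2,408/602 = 4.
Since k = 1/(1 − MPC), MPC = 1 − 1/k = 1 − ΔG/ΔY = 1 − 602/2,408 = 0.75.

0.75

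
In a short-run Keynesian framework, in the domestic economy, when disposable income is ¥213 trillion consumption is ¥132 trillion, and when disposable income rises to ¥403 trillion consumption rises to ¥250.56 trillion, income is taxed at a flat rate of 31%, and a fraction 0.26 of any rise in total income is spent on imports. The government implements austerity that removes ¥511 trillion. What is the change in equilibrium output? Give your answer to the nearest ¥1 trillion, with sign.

MPC = ΔC/ΔYd = (250.56 − 132)/(403 − 213) = 118.56/190 = 0.624.
Expenditure multiplier = 1/(1 − c(1−t) + m) = 1/(1 − 0.624×0.69 + 0.26) = 1/0.82944 ≈ 1.206.
ΔY = k × ΔG = (−¥511 trillion) / 0.82944 ≈ −¥616 trillion.

−¥616 trillion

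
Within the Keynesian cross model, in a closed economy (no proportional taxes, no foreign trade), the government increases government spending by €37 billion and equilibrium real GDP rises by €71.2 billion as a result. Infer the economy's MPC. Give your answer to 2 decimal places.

Implied spending multiplier k = ΔY/ΔG = 71.2/37 ≈ 1.9243.
Since k = 1/(1 − MPC), MPC = 1 − 1/k = 1 − ΔG/ΔY = 1 − 37/71.2 ≈ 0.48.

0.48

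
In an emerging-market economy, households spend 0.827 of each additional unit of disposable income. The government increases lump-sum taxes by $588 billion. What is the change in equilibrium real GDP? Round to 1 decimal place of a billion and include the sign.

−$2,810.8 billion

A lump-sum tax change of +$588 billion shifts disposable income by −$588 billion; first-round consumption changes by −c × ΔT = −0.827 × (+$588 billion) = −$486.276 billion.
Expenditure multiplier = 1/(1 − MPC) = 1/(1 − 0.827) = 1/0.173 ≈ 5.78.
The tax multiplier is −c × k ≈ −4.78, so ΔY = k × (−c·ΔT) = (−$486.276 billion) / 0.173 ≈ −$2,810.8 billion.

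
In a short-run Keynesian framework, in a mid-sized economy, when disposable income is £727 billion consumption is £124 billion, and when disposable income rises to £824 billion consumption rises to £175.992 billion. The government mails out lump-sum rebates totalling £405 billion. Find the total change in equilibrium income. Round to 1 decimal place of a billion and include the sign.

MPC = ΔC/ΔYd = (175.992 − 124)/(824 − 727) = 51.992/97 = 0.536.
A lump-sum tax change of −£405 billion shifts disposable income by +£405 billion; first-round consumption changes by −c × ΔT = −0.536 × (−£405 billion) = +£217.08 billion.
Expenditure multiplier = 1/(1 − MPC) = 1/(1 − 0.536) = 1/0.464 ≈ 2.155.
The tax multiplier is −c × k ≈ −1.155, so ΔY = k × (−c·ΔT) = (+£217.08 billion) / 0.464 ≈ +£467.8 billion.

+£467.8 billion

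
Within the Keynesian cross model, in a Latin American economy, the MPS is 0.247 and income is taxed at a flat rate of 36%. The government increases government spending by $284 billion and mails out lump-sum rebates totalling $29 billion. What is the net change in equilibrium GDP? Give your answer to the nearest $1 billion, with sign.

MPC = 1 − MPS = 1 − 0.247 = 0.753.
Expenditure multiplier = 1/(1 − c(1−t)) = 1/(1 − 0.753×0.64) = 1/0.51808 ≈ 1.93.
ΔG contributes k·ΔG = (+$284 billion) / 0.51808 ≈ +$548.2 billion.
ΔT of −$29 billion changes first-round spending by −c·ΔT = +$21.837 billion, contributing k·(−c·ΔT) = (+$21.837 billion) / 0.51808 ≈ +$42.1 billion.
Net ΔY = k(ΔG − c·ΔT) = (+$305.837 billion) / 0.51808 ≈ +$590 billion.

+$590 billion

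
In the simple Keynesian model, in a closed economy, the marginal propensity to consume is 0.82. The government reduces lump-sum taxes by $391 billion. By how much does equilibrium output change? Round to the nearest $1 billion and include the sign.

+$1,781 billion

A lump-sum tax change of −$391 billion shifts disposable income by +$391 billion; first-round consumption changes by −c × ΔT = −0.82 × (−$391 billion) = +$320.62 billion.
Expenditure multiplier = 1/(1 − MPC) = 1/(1 − 0.82) = 1/0.18 ≈ 5.556.
The tax multiplier is −c × k ≈ −4.556, so ΔY = k × (−c·ΔT) = (+$320.62 billion) / 0.18 ≈ +$1,781 billion.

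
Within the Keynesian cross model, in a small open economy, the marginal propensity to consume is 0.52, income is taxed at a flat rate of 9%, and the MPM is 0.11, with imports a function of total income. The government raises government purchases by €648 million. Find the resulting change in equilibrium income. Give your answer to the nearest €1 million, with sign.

Expenditure multiplier = 1/(1 − c(1−t) + m) = 1/(1 − 0.52×0.91 + 0.11) = 1/0.6368 ≈ 1.57.
ΔY = k × ΔG = (+€648 million) / 0.6368 ≈ +€1,018 million.

+€1,018 million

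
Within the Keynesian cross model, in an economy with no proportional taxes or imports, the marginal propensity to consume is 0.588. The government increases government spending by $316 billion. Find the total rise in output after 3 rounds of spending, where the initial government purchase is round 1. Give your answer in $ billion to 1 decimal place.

$611.1 billion

Round 1 adds ΔG = $316 billion; each later round is MPC = 0.588 times the previous.
After 3 rounds: 316 + 185.808 + 109.255104 = ΔG·(1 − c^3)/(1 − c) = 316 × (1 − 0.203297472)/0.412 ≈ $611.1 billion.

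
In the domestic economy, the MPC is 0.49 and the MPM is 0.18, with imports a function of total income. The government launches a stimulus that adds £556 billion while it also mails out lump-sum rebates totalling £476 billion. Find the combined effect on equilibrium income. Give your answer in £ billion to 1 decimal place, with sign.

Expenditure multiplier = 1/(1 − c + m) = 1/(1 − 0.49 + 0.18) = 1/0.69 ≈ 1.449.
ΔG contributes k·ΔG = (+£556 billion) / 0.69 ≈ +£805.8 billion.
ΔT of −£476 billion changes first-round spending by −c·ΔT = +£233.24 billion, contributing k·(−c·ΔT) = (+£233.24 billion) / 0.69 ≈ +£338 billion.
Net ΔY = k(ΔG − c·ΔT) = (+£789.24 billion) / 0.69 ≈ +£1,143.8 billion.

+£1,143.8 billion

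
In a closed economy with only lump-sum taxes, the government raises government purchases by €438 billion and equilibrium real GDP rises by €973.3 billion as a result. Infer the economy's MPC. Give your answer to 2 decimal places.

Implied spending multiplier k = ΔY/ΔG = 973.3/438 ≈ 2.2221.
Since k = 1/(1 − MPC), MPC = 1 − 1/k = 1 − ΔG/ΔY = 1 − 438/973.3 ≈ 0.55.

0.55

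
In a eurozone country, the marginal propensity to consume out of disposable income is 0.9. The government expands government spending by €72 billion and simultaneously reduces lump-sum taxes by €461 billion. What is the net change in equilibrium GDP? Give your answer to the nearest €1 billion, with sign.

+€4,869 billion

Expenditure multiplier = 1/(1 − MPC) = 1/(1 − 0.9) = 1/0.1 = 10.
ΔG contributes k·ΔG = (+€72 billion) / 0.1 = +€720 billion.
ΔT of −€461 billion changes first-round spending by −c·ΔT = +€414.9 billion, contributing k·(−c·ΔT) = (+€414.9 billion) / 0.1 = +€4,149 billion.
Net ΔY = k(ΔG − c·ΔT) = (+€486.9 billion) / 0.1 = +€4,869 billion.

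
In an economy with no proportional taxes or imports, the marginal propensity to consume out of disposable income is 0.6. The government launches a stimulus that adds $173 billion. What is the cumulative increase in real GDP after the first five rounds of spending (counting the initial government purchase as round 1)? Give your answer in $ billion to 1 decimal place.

Round 1 adds ΔG = $173 billion; each later round is MPC = 0.6 times the previous.
After 5 rounds: 173 + 103.8 + 62.28 + 37.368 + 22.4208 = ΔG·(1 − c^5)/(1 − c) = 173 × (1 − 0.07776)/0.4 ≈ $398.9 billion.

$398.9 billion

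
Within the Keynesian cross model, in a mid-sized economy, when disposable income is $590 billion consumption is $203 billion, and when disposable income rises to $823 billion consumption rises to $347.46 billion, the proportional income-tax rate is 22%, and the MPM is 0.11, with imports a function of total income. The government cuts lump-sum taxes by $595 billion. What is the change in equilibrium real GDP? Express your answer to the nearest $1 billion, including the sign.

MPC = ΔC/ΔYd = (347.46 − 203)/(823 − 590) = 144.46/233 = 0.62.
A lump-sum tax change of −$595 billion shifts disposable income by +$595 billion; first-round consumption changes by −c × ΔT = −0.62 × (−$595 billion) = +$368.9 billion.
Expenditure multiplier = 1/(1 − c(1−t) + m) = 1/(1 − 0.62×0.78 + 0.11) = 1/0.6264 ≈ 1.596.
The tax multiplier is −c × k ≈ −0.99, so ΔY = k × (−c·ΔT) = (+$368.9 billion) / 0.6264 ≈ +$589 billion.

+$589 billion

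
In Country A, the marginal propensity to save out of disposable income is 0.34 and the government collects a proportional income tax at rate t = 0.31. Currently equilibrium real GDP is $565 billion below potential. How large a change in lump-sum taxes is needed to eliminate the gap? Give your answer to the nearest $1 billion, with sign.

−$466 billion

MPC = 1 − MPS = 1 − 0.34 = 0.66.
Spending multiplier = 1/(1 − c(1−t)) = 1/(1 − 0.66×0.69) = 1/0.5446 ≈ 1.836.
Tax multiplier = −c·k = −0.66/0.5446 ≈ −1.212. Need ΔY = +$565 billion, so ΔT = ΔY/(−c·k) = −(+$565 billion) × 0.5446 / 0.66 ≈ −$466 billion.
The government should cut lump-sum taxes by $466 billion.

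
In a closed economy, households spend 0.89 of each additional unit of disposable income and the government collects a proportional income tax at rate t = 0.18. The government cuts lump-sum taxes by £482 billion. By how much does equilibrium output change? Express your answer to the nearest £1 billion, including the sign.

A lump-sum tax change of −£482 billion shifts disposable income by +£482 billion; first-round consumption changes by −c × ΔT = −0.89 × (−£482 billion) = +£428.98 billion.
Expenditure multiplier = 1/(1 − c(1−t)) = 1/(1 − 0.89×0.82) = 1/0.2702 ≈ 3.701.
The tax multiplier is −c × k ≈ −3.294, so ΔY = k × (−c·ΔT) = (+£428.98 billion) / 0.2702 ≈ +£1,588 billion.

+£1,588 billion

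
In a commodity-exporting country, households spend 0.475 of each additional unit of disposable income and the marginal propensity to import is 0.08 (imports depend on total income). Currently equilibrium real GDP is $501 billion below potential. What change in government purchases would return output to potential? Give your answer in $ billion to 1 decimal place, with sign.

Spending multiplier = 1/(1 − c + m) = 1/(1 − 0.475 + 0.08) = 1/0.605 ≈ 1.653.
Need ΔY = +$501 billion, so ΔG = ΔY/k = (+$501 billion) × 0.605 ≈ +$303.1 billion.
The government should increase government purchases by $303.1 billion.

+$303.1 billion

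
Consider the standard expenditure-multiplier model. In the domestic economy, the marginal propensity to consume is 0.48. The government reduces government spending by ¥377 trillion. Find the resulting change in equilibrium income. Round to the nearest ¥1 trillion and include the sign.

Government-spending multiplier = 1/(1 − MPC) = 1/(1 − 0.48) = 1/0.52 ≈ 1.923.
ΔY = k × ΔG = (−¥377 trillion) / 0.52 = −¥725 trillion.

−¥725 trillion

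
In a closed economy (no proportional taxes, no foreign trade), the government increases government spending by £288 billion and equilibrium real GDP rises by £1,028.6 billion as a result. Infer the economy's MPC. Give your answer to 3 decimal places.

Implied spending multiplier k = ΔY/ΔG = 1,028.6/288 ≈ 3.5715.
Since k = 1/(1 − MPC), MPC = 1 − 1/k = 1 − ΔG/ΔY = 1 − 288/1,028.6 ≈ 0.720.

0.720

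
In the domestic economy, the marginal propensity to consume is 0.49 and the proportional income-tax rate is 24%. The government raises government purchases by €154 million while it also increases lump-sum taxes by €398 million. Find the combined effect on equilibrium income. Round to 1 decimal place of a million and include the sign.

−€65.4 million

Expenditure multiplier = 1/(1 − c(1−t)) = 1/(1 − 0.49×0.76) = 1/0.6276 ≈ 1.593.
ΔG contributes k·ΔG = (+€154 million) / 0.6276 ≈ +€245.4 million.
ΔT of +€398 million changes first-round spending by −c·ΔT = −€195.02 million, contributing k·(−c·ΔT) = (−€195.02 million) / 0.6276 ≈ −€310.7 million.
Net ΔY = k(ΔG − c·ΔT) = (−€41.02 million) / 0.6276 ≈ −€65.4 million.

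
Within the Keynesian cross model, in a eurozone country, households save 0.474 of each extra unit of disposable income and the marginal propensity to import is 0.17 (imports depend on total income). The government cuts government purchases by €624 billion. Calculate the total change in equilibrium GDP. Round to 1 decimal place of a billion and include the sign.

MPC = 1 − MPS = 1 − 0.474 = 0.526.
Spending multiplier = 1/(1 − c + m) = 1/(1 − 0.526 + 0.17) = 1/0.644 ≈ 1.553.
ΔY = k × ΔG = (−€624 billion) / 0.644 ≈ −€968.9 billion.

−€968.9 billion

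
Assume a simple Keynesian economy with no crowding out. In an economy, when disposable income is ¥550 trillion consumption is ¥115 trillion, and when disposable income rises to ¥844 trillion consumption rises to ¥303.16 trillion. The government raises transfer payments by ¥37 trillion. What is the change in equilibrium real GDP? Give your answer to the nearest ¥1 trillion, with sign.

+¥66 trillion

MPC = ΔC/ΔYd = (303.16 − 115)/(844 − 550) = 188.16/294 = 0.64.
The transfer change shifts disposable income by +¥37 trillion, so first-round consumption changes by c·ΔTR = 0.64 × (+¥37 trillion) = +¥23.68 trillion.
Expenditure multiplier = 1/(1 − MPC) = 1/(1 − 0.64) = 1/0.36 ≈ 2.778.
The transfer multiplier is c × k ≈ 1.778, so ΔY = k × (c·ΔTR) = (+¥23.68 trillion) / 0.36 ≈ +¥66 trillion.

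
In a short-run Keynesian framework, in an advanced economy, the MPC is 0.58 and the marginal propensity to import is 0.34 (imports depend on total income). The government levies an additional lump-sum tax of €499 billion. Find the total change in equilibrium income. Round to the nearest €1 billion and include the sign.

−€381 billion

A lump-sum tax change of +€499 billion shifts disposable income by −€499 billion; first-round consumption changes by −c × ΔT = −0.58 × (+€499 billion) = −€289.42 billion.
Expenditure multiplier = 1/(1 − c + m) = 1/(1 − 0.58 + 0.34) = 1/0.76 ≈ 1.316.
The tax multiplier is −c × k ≈ −0.763, so ΔY = k × (−c·ΔT) = (−€289.42 billion) / 0.76 ≈ −€381 billion.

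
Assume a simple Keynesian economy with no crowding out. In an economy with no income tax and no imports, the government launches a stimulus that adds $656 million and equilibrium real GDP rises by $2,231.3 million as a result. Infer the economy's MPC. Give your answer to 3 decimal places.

Implied spending multiplier k = ΔY/ΔG = 2,231.3/656 ≈ 3.4014.
Since k = 1/(1 − MPC), MPC = 1 − 1/k = 1 − ΔG/ΔY = 1 − 656/2,231.3 ≈ 0.706.

0.706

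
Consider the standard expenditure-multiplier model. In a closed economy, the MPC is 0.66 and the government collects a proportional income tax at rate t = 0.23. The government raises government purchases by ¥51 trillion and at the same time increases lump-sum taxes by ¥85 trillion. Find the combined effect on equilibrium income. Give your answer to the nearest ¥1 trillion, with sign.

Expenditure multiplier = 1/(1 − c(1−t)) = 1/(1 − 0.66×0.77) = 1/0.4918 ≈ 2.033.
ΔG contributes k·ΔG = (+¥51 trillion) / 0.4918 ≈ +¥103.7 trillion.
ΔT of +¥85 trillion changes first-round spending by −c·ΔT = −¥56.1 trillion, contributing k·(−c·ΔT) = (−¥56.1 trillion) / 0.4918 ≈ −¥114.1 trillion.
Net ΔY = k(ΔG − c·ΔT) = (−¥5.1 trillion) / 0.4918 ≈ −¥10 trillion.

−¥10 trillion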